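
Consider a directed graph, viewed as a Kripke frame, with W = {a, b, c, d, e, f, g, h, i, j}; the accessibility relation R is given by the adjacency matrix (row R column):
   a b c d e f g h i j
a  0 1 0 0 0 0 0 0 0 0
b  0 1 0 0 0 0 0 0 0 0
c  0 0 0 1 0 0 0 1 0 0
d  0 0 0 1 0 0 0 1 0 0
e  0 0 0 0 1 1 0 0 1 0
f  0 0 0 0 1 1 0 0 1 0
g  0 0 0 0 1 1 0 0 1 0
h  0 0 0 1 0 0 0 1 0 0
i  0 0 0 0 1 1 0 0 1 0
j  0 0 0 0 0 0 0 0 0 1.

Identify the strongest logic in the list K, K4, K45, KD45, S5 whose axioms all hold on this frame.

Transitive (axiom 4): yes — every two-step R-path is closed by a direct edge.
Euclidean (axiom 5): yes — any two successors of a common world are R-related.
Serial (axiom D): yes — every world has a successor (e.g. a R b).
Reflexive (axiom T): no — a is not related to itself.
So F validates K, K4, K45, KD45; S5 would additionally require R to be reflexive. The strongest is KD45.

KD45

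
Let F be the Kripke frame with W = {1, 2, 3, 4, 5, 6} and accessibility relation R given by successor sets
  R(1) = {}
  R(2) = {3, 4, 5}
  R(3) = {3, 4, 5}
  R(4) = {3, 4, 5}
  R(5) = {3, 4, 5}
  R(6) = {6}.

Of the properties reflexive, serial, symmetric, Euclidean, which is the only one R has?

Reflexive: no — 1 is not related to itself.
Serial: no — 1 has no R-successor.
Symmetric: no — 2 R 3 but not 3 R 2.
Euclidean: yes — any two successors of a common world are R-related.
Only Euclidean holds.

Euclidean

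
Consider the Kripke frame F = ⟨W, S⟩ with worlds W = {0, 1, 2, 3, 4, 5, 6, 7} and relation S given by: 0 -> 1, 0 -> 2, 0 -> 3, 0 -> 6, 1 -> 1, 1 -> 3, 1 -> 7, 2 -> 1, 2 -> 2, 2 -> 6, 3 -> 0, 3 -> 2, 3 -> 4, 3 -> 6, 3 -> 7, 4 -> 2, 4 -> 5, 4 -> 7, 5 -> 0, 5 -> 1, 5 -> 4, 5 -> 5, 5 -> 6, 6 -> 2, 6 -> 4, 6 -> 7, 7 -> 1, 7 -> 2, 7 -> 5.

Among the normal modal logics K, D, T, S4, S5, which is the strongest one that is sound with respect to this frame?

Serial (axiom D): yes — every world has a successor (e.g. 0 S 1).
Reflexive (axiom T): no — 0 is not related to itself.
Transitive (axiom 4): no — 0 S 1 and 1 S 7, but not 0 S 7.
Euclidean (axiom 5): no — 0 S 1 and 0 S 2, but not 1 S 2.
So F validates K, D; T would additionally require S to be reflexive. The strongest is D.

D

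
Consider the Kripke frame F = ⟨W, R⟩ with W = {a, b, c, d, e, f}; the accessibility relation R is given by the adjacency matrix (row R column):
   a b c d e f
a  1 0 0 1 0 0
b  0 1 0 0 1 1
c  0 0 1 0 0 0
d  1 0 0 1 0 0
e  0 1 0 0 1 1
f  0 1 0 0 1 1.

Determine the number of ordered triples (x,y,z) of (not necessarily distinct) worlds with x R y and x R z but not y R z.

R is Euclidean; there are no such tuples.

0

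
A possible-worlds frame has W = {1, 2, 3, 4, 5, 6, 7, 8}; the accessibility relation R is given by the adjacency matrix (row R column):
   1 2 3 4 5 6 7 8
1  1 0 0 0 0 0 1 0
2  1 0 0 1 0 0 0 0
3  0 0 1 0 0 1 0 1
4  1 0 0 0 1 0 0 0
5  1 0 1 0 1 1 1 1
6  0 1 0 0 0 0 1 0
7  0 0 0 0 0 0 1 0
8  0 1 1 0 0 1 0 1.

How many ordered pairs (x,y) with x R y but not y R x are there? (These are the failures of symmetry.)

Enumerating: (1,7), (2,1), (2,4), (3,6), (4,1), (4,5), (5,1), (5,3), (5,6), (5,7), (5,8), (6,2), (6,7), (8,2), (8,6).

15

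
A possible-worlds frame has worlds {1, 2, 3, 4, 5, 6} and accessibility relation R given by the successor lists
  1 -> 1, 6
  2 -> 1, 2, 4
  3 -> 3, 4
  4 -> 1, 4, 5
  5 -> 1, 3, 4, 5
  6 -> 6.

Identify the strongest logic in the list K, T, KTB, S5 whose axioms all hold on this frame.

Reflexive (axiom T): yes — every world is R-related to itself.
Symmetric (axiom B): no — 1 R 6 but not 6 R 1.
Euclidean (axiom 5): no — 2 R 1 and 2 R 4, but not 1 R 4.
So F validates K, T; KTB would additionally require R to be symmetric. The strongest is T.

T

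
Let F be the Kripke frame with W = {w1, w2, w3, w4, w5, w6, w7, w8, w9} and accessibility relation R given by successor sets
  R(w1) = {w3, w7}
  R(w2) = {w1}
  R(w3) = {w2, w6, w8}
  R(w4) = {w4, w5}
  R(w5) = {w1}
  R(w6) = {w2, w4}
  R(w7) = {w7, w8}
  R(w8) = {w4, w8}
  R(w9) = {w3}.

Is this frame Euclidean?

Euclidean: no — w1 R w3 and w1 R w7, but not w3 R w7.

No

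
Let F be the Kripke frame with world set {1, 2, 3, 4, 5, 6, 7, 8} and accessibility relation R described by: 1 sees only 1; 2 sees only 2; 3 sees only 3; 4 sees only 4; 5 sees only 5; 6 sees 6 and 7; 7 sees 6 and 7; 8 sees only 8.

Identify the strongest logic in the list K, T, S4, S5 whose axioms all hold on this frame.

Reflexive (axiom T): yes — every world is R-related to itself.
Transitive (axiom 4): yes — every two-step R-path is closed by a direct edge.
Euclidean (axiom 5): yes — any two successors of a common world are R-related.
So F validates K, T, S4, S5. The strongest is S5.

S5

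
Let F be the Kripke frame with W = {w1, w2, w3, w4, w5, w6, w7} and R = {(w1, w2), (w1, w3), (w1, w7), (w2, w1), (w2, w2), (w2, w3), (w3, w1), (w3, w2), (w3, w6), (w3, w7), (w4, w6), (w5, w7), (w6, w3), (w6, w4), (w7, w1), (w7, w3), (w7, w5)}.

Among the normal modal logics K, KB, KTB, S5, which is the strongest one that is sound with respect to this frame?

KB

Symmetric (axiom B): yes — every pair in R has its reverse in R.
Reflexive (axiom T): no — w1 is not related to itself.
Euclidean (axiom 5): no — w1 R w2 and w1 R w7, but not w2 R w7.
So F validates K, KB; KTB would additionally require R to be reflexive. The strongest is KB.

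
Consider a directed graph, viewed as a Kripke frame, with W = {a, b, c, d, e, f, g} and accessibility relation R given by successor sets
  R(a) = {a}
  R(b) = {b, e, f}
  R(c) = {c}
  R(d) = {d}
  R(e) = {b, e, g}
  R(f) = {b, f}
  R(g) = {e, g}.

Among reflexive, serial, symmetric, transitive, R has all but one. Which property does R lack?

Reflexive: yes — every world is R-related to itself.
Serial: yes — every world has a successor (e.g. a R a).
Symmetric: yes — every pair in R has its reverse in R.
Transitive: no — b R e and e R g, but not b R g.
Only transitive fails.

transitive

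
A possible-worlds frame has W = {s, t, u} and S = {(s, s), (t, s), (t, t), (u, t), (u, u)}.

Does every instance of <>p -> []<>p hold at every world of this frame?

Axiom 5 corresponds to the accessibility relation being Euclidean.
Euclidean: no — t S s and t S t, but not s S t.

No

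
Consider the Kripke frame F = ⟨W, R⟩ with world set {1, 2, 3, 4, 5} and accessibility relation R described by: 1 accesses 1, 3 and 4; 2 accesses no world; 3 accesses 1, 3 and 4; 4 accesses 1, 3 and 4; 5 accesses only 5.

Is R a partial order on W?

Reflexive: no — 2 is not related to itself.
Transitive: yes — every two-step R-path is closed by a direct edge.
Antisymmetric: no — 1 R 3 and 3 R 1 with 1 ≠ 3.
So R is not a partial order.

No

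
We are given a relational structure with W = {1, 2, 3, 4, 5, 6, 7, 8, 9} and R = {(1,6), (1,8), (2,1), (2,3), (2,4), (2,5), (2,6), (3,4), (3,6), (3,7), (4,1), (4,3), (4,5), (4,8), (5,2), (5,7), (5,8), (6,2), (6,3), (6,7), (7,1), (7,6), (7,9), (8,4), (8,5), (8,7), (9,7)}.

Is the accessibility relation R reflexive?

Reflexive: no — 1 is not related to itself.

No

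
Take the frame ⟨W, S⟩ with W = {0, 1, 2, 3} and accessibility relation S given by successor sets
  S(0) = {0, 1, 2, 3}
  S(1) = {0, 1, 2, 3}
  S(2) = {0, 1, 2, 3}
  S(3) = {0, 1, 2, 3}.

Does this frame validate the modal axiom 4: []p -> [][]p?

Yes

The schema 4 characterises exactly the transitive frames.
Transitive: yes — every two-step S-path is closed by a direct edge.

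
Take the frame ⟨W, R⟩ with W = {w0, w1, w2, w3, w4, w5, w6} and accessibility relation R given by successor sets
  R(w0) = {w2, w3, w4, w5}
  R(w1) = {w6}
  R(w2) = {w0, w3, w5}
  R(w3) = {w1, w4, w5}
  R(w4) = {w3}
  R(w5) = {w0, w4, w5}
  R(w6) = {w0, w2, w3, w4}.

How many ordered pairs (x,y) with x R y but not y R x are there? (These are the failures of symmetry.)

12

Enumerating: (w0,w3), (w0,w4), (w1,w6), (w2,w3), (w2,w5), (w3,w1), (w3,w5), (w5,w4), (w6,w0), (w6,w2), (w6,w3), (w6,w4).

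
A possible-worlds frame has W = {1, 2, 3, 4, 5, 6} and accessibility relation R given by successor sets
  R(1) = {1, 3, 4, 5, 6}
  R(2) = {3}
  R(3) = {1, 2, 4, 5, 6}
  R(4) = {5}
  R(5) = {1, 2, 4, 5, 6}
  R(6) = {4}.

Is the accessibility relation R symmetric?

Symmetric: no — 1 R 4 but not 4 R 1.

No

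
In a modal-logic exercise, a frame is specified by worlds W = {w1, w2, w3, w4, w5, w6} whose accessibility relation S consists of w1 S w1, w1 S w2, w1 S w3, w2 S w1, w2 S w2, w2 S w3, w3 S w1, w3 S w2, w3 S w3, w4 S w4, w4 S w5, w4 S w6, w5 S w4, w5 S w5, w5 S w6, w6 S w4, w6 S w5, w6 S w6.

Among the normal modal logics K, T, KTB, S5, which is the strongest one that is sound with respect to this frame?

Reflexive (axiom T): yes — every world is S-related to itself.
Symmetric (axiom B): yes — every pair in S has its reverse in S.
Euclidean (axiom 5): yes — any two successors of a common world are S-related.
So F validates K, T, KTB, S5. The strongest is S5.

S5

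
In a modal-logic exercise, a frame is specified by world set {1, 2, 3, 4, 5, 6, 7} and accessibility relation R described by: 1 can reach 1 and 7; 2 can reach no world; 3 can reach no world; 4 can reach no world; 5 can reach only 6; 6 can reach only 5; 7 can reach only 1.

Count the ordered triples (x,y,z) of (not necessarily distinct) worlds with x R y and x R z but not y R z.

Enumerating: (1,7,7), (5,6,6), (6,5,5).

3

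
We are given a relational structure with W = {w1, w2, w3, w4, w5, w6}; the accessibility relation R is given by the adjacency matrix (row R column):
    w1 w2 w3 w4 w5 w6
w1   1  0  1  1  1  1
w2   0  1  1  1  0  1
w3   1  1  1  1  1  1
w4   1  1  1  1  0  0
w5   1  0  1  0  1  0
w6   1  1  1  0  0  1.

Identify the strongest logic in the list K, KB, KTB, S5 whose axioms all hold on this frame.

KTB

Symmetric (axiom B): yes — every pair in R has its reverse in R.
Reflexive (axiom T): yes — every world is R-related to itself.
Euclidean (axiom 5): no — w1 R w4 and w1 R w5, but not w4 R w5.
So F validates K, KB, KTB; S5 would additionally require R to be Euclidean. The strongest is KTB.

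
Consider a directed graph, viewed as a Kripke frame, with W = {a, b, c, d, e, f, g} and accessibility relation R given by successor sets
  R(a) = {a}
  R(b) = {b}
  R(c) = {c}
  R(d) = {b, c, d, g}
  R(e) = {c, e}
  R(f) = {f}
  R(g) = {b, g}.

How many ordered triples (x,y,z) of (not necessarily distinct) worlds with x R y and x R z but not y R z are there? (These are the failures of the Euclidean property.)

Enumerating: (d,b,c), (d,b,d), (d,b,g), (d,c,b), (d,c,d), (d,c,g), (d,g,c), (d,g,d), (e,c,e), (g,b,g).

10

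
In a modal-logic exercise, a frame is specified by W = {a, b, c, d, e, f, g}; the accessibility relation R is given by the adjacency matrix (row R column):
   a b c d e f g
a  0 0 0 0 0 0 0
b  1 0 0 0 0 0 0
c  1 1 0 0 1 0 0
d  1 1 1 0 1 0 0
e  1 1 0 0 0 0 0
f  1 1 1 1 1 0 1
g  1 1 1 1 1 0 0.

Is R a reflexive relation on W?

Reflexive: no — a is not related to itself.

No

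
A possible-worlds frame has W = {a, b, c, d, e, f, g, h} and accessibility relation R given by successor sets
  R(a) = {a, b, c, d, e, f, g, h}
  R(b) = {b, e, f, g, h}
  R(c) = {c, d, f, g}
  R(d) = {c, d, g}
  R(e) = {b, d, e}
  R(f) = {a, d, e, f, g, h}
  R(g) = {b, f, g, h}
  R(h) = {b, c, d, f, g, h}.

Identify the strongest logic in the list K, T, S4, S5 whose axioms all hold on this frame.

Reflexive (axiom T): yes — every world is R-related to itself.
Transitive (axiom 4): no — b R e and e R d, but not b R d.
Euclidean (axiom 5): no — a R b and a R c, but not b R c.
So F validates K, T; S4 would additionally require R to be transitive. The strongest is T.

T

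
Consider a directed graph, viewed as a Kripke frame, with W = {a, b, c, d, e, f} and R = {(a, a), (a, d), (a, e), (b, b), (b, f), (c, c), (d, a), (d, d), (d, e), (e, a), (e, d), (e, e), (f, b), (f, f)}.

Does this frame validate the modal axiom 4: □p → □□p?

The schema 4 characterises exactly the transitive frames.
Transitive: yes — every two-step R-path is closed by a direct edge.

Yes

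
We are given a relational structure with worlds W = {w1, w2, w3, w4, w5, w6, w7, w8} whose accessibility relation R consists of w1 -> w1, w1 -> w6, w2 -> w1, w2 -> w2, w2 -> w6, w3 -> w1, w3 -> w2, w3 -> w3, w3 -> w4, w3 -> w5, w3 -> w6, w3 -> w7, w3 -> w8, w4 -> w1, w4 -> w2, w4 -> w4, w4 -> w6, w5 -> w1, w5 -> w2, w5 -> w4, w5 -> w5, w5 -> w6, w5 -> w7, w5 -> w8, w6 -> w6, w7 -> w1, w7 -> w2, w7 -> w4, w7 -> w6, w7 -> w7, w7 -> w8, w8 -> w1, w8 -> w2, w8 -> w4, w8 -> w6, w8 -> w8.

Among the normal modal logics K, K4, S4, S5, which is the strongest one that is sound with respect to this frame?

Transitive (axiom 4): yes — every two-step R-path is closed by a direct edge.
Reflexive (axiom T): yes — every world is R-related to itself.
Euclidean (axiom 5): no — w2 R w6 and w2 R w1, but not w6 R w1.
So F validates K, K4, S4; S5 would additionally require R to be Euclidean. The strongest is S4.

S4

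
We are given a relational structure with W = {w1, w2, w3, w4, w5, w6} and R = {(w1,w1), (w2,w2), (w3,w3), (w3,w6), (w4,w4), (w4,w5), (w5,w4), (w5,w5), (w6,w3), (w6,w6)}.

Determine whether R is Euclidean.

Euclidean: yes — any two successors of a common world are R-related.

Yes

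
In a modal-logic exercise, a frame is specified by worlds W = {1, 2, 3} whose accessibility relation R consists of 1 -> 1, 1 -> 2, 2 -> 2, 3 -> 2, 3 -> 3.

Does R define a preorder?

Yes

Reflexive: yes — every world is R-related to itself.
Transitive: yes — every two-step R-path is closed by a direct edge.
So R is a preorder.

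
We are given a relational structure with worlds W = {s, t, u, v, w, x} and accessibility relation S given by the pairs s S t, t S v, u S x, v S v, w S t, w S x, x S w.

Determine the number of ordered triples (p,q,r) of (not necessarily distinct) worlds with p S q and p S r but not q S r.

7

Enumerating: (s,t,t), (u,x,x), (w,t,t), (w,t,x), (w,x,t), (w,x,x), (x,w,w).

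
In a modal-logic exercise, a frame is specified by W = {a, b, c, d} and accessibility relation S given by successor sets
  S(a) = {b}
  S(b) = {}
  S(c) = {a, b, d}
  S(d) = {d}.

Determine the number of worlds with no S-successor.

Enumerating: b.

1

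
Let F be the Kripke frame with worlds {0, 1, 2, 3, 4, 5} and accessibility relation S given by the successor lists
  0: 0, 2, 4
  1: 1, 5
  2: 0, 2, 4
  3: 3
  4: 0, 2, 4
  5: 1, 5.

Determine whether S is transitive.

Yes

Transitive: yes — every two-step S-path is closed by a direct edge.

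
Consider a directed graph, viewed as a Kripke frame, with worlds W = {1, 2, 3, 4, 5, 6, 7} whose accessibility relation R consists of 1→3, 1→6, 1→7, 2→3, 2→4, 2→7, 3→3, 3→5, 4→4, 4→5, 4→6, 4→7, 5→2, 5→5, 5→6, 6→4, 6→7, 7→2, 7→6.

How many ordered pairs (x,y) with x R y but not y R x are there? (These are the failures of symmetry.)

Enumerating: (1,3), (1,6), (1,7), (2,3), (2,4), (3,5), (4,5), (4,7), (5,2), (5,6).

10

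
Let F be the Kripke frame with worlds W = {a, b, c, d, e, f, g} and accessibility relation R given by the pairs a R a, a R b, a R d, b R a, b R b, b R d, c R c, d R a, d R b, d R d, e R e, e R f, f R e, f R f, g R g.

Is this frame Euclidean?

Euclidean: yes — any two successors of a common world are R-related.

Yes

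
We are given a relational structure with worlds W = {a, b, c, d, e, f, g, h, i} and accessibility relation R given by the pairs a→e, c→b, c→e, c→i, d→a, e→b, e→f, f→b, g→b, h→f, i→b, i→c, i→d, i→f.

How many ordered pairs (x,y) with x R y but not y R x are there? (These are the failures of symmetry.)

Enumerating: (a,e), (c,b), (c,e), (d,a), (e,b), (e,f), (f,b), (g,b), (h,f), (i,b), (i,d), (i,f).

12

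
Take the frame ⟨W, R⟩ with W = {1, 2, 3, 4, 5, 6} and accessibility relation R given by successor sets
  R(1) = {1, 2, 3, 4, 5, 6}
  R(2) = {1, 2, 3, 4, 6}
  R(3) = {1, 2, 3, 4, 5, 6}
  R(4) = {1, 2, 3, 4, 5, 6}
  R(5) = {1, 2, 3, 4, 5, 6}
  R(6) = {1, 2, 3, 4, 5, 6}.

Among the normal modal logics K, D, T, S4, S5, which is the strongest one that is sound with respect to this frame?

T

Serial (axiom D): yes — every world has a successor (e.g. 1 R 1).
Reflexive (axiom T): yes — every world is R-related to itself.
Transitive (axiom 4): no — 2 R 1 and 1 R 5, but not 2 R 5.
Euclidean (axiom 5): no — 1 R 2 and 1 R 5, but not 2 R 5.
So F validates K, D, T; S4 would additionally require R to be transitive. The strongest is T.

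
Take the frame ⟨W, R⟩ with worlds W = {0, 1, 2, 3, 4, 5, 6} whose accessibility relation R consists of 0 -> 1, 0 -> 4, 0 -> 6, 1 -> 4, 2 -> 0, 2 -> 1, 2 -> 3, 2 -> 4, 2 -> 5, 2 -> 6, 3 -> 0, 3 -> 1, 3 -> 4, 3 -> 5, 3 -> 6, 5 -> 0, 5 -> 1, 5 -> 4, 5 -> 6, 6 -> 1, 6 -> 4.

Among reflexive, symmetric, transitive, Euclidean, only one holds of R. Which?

transitive

Reflexive: no — 0 is not related to itself.
Symmetric: no — 0 R 1 but not 1 R 0.
Transitive: yes — every two-step R-path is closed by a direct edge.
Euclidean: no — 0 R 1 and 0 R 6, but not 1 R 6.
Only transitive holds.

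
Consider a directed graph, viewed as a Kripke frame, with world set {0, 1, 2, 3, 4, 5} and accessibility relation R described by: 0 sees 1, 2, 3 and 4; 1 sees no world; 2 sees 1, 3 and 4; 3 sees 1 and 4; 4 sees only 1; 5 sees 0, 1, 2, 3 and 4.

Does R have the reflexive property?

Reflexive: no — 0 is not related to itself.

No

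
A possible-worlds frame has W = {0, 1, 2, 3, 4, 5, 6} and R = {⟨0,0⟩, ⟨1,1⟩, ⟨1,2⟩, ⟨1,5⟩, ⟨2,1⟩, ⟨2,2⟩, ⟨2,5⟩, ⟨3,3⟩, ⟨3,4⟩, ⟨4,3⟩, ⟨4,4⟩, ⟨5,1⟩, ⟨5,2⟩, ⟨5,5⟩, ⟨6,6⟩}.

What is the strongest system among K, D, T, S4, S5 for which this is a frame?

Serial (axiom D): yes — every world has a successor (e.g. 0 R 0).
Reflexive (axiom T): yes — every world is R-related to itself.
Transitive (axiom 4): yes — every two-step R-path is closed by a direct edge.
Euclidean (axiom 5): yes — any two successors of a common world are R-related.
So F validates K, D, T, S4, S5. The strongest is S5.

S5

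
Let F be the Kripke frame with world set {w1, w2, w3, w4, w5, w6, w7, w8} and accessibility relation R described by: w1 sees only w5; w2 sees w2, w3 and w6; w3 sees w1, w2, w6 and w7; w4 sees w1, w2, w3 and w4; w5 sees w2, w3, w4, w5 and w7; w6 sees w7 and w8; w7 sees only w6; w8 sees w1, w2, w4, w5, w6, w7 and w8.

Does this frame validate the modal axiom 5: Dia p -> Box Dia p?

No

By correspondence theory, 5 is valid on a frame iff R is Euclidean.
Euclidean: no — w2 R w6 and w2 R w3, but not w6 R w3.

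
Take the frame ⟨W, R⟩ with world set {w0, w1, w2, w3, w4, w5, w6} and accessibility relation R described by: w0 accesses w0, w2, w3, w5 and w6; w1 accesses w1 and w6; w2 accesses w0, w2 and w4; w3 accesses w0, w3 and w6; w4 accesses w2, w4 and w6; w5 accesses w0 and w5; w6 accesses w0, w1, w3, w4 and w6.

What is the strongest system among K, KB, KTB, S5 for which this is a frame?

KTB

Symmetric (axiom B): yes — every pair in R has its reverse in R.
Reflexive (axiom T): yes — every world is R-related to itself.
Euclidean (axiom 5): no — w0 R w2 and w0 R w3, but not w2 R w3.
So F validates K, KB, KTB; S5 would additionally require R to be Euclidean. The strongest is KTB.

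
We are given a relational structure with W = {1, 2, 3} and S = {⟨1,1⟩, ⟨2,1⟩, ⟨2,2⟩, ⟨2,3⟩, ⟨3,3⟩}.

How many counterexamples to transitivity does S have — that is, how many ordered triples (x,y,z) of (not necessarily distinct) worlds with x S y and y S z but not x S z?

S is transitive; there are no such tuples.

0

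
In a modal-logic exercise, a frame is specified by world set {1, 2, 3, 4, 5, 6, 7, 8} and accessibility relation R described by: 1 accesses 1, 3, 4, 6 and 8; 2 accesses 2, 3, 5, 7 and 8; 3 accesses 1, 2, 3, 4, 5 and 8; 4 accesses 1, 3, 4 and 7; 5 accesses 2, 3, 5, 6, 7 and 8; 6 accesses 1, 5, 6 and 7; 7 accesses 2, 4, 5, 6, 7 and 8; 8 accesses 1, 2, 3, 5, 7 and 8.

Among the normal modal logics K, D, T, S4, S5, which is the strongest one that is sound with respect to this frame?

Serial (axiom D): yes — every world has a successor (e.g. 1 R 1).
Reflexive (axiom T): yes — every world is R-related to itself.
Transitive (axiom 4): no — 1 R 3 and 3 R 2, but not 1 R 2.
Euclidean (axiom 5): no — 1 R 3 and 1 R 6, but not 3 R 6.
So F validates K, D, T; S4 would additionally require R to be transitive. The strongest is T.

T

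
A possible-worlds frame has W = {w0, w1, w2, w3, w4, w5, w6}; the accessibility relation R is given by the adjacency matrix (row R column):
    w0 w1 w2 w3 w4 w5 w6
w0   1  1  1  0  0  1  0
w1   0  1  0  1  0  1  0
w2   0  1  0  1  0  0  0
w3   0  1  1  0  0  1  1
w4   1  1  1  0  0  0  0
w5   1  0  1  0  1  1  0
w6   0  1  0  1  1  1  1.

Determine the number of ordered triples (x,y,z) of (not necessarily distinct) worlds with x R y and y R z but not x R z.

Enumerating: (w0,w1,w3), (w0,w2,w3), (w0,w5,w4), (w1,w3,w2), (w1,w3,w6), (w1,w5,w0), (w1,w5,w2), (w1,w5,w4), (w2,w1,w5), (w2,w3,w2), (w2,w3,w5), (w2,w3,w6), … and 19 more.
Total: 31.

31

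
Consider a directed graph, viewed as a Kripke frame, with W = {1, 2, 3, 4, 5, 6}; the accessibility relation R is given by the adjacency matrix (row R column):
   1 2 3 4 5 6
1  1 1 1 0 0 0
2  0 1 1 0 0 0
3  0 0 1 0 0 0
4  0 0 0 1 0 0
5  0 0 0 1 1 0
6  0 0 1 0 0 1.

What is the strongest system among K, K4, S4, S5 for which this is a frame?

S4

Transitive (axiom 4): yes — every two-step R-path is closed by a direct edge.
Reflexive (axiom T): yes — every world is R-related to itself.
Euclidean (axiom 5): no — 1 R 3 and 1 R 2, but not 3 R 2.
So F validates K, K4, S4; S5 would additionally require R to be Euclidean. The strongest is S4.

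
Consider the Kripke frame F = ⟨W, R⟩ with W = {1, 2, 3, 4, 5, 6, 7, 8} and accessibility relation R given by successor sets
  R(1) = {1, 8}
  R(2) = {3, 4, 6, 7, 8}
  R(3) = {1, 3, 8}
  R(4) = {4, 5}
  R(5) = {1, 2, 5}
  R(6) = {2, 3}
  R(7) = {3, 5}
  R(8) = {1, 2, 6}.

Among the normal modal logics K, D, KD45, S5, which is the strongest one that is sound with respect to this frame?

D

Serial (axiom D): yes — every world has a successor (e.g. 1 R 1).
Euclidean (axiom 5): no — 2 R 3 and 2 R 4, but not 3 R 4.
Transitive (axiom 4): no — 1 R 8 and 8 R 2, but not 1 R 2.
Reflexive (axiom T): no — 2 is not related to itself.
So F validates K, D; KD45 would additionally require R to be Euclidean and transitive. The strongest is D.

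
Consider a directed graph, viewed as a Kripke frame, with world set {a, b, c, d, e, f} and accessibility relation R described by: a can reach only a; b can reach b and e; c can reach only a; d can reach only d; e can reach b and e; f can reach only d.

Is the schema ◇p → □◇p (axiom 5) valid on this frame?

Yes

By correspondence theory, 5 is valid on a frame iff R is Euclidean.
Euclidean: yes — any two successors of a common world are R-related.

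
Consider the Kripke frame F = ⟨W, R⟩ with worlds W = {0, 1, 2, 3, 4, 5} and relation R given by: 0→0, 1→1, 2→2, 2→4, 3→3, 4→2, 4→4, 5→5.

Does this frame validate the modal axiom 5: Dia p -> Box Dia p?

Yes

By correspondence theory, 5 is valid on a frame iff R is Euclidean.
Euclidean: yes — any two successors of a common world are R-related.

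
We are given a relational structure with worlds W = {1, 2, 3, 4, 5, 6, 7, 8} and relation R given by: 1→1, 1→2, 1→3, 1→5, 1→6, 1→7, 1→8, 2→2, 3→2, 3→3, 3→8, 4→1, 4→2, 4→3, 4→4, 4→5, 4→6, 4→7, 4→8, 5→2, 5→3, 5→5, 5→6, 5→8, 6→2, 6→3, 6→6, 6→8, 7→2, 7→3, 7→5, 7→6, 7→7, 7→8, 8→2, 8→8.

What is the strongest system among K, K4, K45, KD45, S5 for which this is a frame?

K4

Transitive (axiom 4): yes — every two-step R-path is closed by a direct edge.
Euclidean (axiom 5): no — 1 R 2 and 1 R 3, but not 2 R 3.
Serial (axiom D): yes — every world has a successor (e.g. 1 R 1).
Reflexive (axiom T): yes — every world is R-related to itself.
So F validates K, K4; K45 would additionally require R to be Euclidean. The strongest is K4.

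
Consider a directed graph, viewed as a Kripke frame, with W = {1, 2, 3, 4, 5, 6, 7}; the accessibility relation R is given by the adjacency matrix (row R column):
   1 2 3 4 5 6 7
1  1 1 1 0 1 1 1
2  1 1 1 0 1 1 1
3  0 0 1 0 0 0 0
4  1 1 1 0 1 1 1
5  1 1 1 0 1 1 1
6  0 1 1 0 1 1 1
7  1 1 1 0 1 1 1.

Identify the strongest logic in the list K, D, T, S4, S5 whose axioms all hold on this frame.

Serial (axiom D): yes — every world has a successor (e.g. 1 R 1).
Reflexive (axiom T): no — 4 is not related to itself.
Transitive (axiom 4): no — 6 R 2 and 2 R 1, but not 6 R 1.
Euclidean (axiom 5): no — 1 R 3 and 1 R 2, but not 3 R 2.
So F validates K, D; T would additionally require R to be reflexive. The strongest is D.

D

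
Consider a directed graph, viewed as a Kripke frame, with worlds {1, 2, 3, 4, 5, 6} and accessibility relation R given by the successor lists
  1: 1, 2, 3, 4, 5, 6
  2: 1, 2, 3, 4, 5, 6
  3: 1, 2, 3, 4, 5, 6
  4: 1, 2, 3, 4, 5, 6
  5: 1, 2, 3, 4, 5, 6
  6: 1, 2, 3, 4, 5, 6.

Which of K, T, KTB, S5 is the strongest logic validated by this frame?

S5

Reflexive (axiom T): yes — every world is R-related to itself.
Symmetric (axiom B): yes — every pair in R has its reverse in R.
Euclidean (axiom 5): yes — any two successors of a common world are R-related.
So F validates K, T, KTB, S5. The strongest is S5.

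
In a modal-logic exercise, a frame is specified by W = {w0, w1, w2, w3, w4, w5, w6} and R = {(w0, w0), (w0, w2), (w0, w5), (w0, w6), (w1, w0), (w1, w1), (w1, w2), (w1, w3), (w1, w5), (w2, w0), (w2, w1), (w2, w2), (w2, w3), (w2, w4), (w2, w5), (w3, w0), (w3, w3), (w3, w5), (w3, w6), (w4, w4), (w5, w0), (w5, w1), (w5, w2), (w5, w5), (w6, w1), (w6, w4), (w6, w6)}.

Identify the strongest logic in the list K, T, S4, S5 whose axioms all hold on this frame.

T

Reflexive (axiom T): yes — every world is R-related to itself.
Transitive (axiom 4): no — w0 R w2 and w2 R w1, but not w0 R w1.
Euclidean (axiom 5): no — w0 R w2 and w0 R w6, but not w2 R w6.
So F validates K, T; S4 would additionally require R to be transitive. The strongest is T.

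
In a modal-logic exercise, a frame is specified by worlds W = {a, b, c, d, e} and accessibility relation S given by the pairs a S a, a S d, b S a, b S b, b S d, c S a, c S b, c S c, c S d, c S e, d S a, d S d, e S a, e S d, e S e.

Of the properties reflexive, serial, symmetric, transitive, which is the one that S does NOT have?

Reflexive: yes — every world is S-related to itself.
Serial: yes — every world has a successor (e.g. a S a).
Symmetric: no — b S a but not a S b.
Transitive: yes — every two-step S-path is closed by a direct edge.
Only symmetric fails.

symmetric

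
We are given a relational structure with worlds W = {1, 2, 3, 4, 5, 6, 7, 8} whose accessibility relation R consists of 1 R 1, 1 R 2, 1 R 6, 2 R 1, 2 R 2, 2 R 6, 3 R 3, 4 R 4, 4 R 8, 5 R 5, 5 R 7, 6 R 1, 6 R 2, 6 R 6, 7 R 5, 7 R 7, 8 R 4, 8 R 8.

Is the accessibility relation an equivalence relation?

Reflexive: yes — every world is R-related to itself.
Symmetric: yes — every pair in R has its reverse in R.
Transitive: yes — every two-step R-path is closed by a direct edge.
So R is an equivalence relation.

Yes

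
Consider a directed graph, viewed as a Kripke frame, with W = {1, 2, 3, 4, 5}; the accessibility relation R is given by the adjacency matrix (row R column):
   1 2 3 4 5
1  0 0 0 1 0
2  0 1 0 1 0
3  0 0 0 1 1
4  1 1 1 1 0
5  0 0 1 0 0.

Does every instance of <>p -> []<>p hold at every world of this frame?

The schema 5 characterises exactly the Euclidean frames.
Euclidean: no — 3 R 4 and 3 R 5, but not 4 R 5.

No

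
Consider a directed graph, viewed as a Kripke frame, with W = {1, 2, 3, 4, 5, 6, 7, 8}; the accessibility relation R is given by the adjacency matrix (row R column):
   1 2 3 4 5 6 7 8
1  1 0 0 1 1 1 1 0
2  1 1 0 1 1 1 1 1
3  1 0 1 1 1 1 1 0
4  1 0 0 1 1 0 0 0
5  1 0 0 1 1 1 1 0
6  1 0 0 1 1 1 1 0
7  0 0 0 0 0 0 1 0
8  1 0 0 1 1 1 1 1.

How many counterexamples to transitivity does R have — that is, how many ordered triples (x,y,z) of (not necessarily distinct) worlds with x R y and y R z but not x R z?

4

Enumerating: (4,1,6), (4,1,7), (4,5,6), (4,5,7).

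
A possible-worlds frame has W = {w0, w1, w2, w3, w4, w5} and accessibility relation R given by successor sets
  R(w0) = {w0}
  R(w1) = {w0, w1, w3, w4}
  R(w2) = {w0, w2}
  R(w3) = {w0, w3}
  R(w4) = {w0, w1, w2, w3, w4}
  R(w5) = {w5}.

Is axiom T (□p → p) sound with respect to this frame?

Axiom T corresponds to the accessibility relation being reflexive.
Reflexive: yes — every world is R-related to itself.

Yes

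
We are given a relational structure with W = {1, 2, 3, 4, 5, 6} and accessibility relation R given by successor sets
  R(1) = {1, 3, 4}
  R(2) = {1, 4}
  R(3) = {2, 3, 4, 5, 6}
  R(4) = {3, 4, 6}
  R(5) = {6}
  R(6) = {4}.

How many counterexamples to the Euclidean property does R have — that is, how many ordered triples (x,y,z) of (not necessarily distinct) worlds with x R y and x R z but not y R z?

20

Enumerating: (1,3,1), (1,4,1), (2,4,1), (3,2,2), (3,2,3), (3,2,5), (3,2,6), (3,4,2), (3,4,5), (3,5,2), (3,5,3), (3,5,4), … and 8 more.
Total: 20.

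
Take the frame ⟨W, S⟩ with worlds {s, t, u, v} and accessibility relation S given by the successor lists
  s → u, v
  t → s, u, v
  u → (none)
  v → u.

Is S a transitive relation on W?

Yes

Transitive: yes — every two-step S-path is closed by a direct edge.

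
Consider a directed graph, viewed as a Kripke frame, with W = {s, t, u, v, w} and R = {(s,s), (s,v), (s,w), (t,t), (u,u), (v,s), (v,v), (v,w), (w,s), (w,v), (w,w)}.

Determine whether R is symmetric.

Symmetric: yes — every pair in R has its reverse in R.

Yes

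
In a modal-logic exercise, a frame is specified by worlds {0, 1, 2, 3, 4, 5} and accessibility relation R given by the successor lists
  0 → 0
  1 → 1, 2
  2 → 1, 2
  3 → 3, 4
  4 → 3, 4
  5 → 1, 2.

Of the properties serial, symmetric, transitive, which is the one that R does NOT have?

Serial: yes — every world has a successor (e.g. 0 R 0).
Symmetric: no — 5 R 1 but not 1 R 5.
Transitive: yes — every two-step R-path is closed by a direct edge.
Only symmetric fails.

symmetric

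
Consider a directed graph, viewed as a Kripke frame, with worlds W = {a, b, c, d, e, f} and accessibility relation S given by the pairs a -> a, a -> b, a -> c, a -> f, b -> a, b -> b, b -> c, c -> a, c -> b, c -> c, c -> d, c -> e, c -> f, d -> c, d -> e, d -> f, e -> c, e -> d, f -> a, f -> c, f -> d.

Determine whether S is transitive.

No

Transitive: no — a S c and c S d, but not a S d.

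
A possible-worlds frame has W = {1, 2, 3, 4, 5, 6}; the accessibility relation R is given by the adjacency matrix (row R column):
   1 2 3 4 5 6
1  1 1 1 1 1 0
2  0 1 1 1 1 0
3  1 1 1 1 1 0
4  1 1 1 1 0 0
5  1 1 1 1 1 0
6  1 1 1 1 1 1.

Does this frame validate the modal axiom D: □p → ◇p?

Yes

By correspondence theory, D is valid on a frame iff R is serial.
Serial: yes — every world has a successor (e.g. 1 R 1).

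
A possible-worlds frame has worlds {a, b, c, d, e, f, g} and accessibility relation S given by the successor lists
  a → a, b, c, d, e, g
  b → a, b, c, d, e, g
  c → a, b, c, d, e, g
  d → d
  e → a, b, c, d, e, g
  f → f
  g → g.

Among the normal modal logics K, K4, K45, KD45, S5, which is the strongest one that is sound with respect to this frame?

Transitive (axiom 4): yes — every two-step S-path is closed by a direct edge.
Euclidean (axiom 5): no — a S d and a S b, but not d S b.
Serial (axiom D): yes — every world has a successor (e.g. a S a).
Reflexive (axiom T): yes — every world is S-related to itself.
So F validates K, K4; K45 would additionally require S to be Euclidean. The strongest is K4.

K4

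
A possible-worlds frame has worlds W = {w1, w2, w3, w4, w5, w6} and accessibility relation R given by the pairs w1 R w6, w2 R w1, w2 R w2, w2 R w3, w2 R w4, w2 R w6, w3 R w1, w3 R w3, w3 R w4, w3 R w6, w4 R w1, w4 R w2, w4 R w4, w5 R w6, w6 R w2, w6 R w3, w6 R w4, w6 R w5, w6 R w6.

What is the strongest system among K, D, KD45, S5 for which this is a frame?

D

Serial (axiom D): yes — every world has a successor (e.g. w1 R w6).
Euclidean (axiom 5): no — w2 R w1 and w2 R w3, but not w1 R w3.
Transitive (axiom 4): no — w1 R w6 and w6 R w2, but not w1 R w2.
Reflexive (axiom T): no — w1 is not related to itself.
So F validates K, D; KD45 would additionally require R to be Euclidean and transitive. The strongest is D.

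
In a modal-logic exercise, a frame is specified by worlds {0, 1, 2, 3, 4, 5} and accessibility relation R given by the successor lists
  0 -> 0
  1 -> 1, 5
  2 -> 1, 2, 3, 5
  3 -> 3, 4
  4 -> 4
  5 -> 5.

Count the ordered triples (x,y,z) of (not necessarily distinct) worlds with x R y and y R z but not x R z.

Enumerating: (2,3,4).

1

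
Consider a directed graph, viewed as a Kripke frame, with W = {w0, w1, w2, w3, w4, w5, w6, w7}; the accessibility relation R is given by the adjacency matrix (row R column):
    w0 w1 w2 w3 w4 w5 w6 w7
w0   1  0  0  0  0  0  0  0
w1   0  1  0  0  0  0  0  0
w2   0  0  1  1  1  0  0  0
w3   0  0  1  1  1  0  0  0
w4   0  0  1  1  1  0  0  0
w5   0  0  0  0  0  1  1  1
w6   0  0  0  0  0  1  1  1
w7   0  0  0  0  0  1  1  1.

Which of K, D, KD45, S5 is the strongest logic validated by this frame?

S5

Serial (axiom D): yes — every world has a successor (e.g. w0 R w0).
Euclidean (axiom 5): yes — any two successors of a common world are R-related.
Transitive (axiom 4): yes — every two-step R-path is closed by a direct edge.
Reflexive (axiom T): yes — every world is R-related to itself.
So F validates K, D, KD45, S5. The strongest is S5.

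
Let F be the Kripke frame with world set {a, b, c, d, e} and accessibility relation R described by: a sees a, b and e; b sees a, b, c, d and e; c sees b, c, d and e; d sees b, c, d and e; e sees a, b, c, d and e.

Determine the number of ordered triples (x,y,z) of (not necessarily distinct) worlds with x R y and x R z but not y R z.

8

Enumerating: (b,a,c), (b,a,d), (b,c,a), (b,d,a), (e,a,c), (e,a,d), (e,c,a), (e,d,a).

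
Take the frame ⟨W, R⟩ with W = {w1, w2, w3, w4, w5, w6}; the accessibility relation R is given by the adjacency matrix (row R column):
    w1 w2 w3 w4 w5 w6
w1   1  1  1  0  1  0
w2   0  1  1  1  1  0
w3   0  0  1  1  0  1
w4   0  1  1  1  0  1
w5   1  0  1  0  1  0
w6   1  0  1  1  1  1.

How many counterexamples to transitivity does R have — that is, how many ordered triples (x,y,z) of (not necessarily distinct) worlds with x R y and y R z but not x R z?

17

Enumerating: (w1,w2,w4), (w1,w3,w4), (w1,w3,w6), (w2,w3,w6), (w2,w4,w6), (w2,w5,w1), (w3,w4,w2), (w3,w6,w1), (w3,w6,w5), (w4,w2,w5), (w4,w6,w1), (w4,w6,w5), (w5,w1,w2), (w5,w3,w4), (w5,w3,w6), (w6,w1,w2), (w6,w4,w2).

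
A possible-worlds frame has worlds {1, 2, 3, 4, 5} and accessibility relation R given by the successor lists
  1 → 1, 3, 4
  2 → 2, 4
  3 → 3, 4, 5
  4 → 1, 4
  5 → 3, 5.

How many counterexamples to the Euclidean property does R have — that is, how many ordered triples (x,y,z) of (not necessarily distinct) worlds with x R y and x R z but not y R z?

6

Enumerating: (1,3,1), (1,4,3), (2,4,2), (3,4,3), (3,4,5), (3,5,4).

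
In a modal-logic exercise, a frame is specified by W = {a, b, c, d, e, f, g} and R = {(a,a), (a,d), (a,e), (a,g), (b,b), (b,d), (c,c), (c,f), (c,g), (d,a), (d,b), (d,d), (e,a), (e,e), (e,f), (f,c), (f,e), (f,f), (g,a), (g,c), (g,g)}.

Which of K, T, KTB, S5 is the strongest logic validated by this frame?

Reflexive (axiom T): yes — every world is R-related to itself.
Symmetric (axiom B): yes — every pair in R has its reverse in R.
Euclidean (axiom 5): no — a R d and a R e, but not d R e.
So F validates K, T, KTB; S5 would additionally require R to be Euclidean. The strongest is KTB.

KTB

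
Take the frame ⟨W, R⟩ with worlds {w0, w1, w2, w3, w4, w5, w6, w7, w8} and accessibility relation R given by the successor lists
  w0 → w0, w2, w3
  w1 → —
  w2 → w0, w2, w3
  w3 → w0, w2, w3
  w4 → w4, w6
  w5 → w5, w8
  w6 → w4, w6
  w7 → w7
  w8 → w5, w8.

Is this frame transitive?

Yes

Transitive: yes — every two-step R-path is closed by a direct edge.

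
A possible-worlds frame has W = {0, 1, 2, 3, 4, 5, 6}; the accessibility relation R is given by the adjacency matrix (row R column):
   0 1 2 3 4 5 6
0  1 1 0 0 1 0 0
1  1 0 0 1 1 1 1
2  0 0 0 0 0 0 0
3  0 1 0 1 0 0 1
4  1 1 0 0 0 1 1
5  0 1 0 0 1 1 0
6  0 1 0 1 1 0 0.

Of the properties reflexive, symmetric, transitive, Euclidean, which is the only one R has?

symmetric

Reflexive: no — 1 is not related to itself.
Symmetric: yes — every pair in R has its reverse in R.
Transitive: no — 0 R 1 and 1 R 3, but not 0 R 3.
Euclidean: no — 1 R 0 and 1 R 3, but not 0 R 3.
Only symmetric holds.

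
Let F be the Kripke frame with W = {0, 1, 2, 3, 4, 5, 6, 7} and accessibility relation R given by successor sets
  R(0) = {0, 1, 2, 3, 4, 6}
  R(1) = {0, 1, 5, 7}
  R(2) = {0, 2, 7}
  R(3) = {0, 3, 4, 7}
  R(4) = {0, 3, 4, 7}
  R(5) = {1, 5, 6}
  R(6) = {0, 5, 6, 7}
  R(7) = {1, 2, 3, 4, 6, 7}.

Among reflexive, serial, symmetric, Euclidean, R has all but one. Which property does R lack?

Euclidean

Reflexive: yes — every world is R-related to itself.
Serial: yes — every world has a successor (e.g. 0 R 0).
Symmetric: yes — every pair in R has its reverse in R.
Euclidean: no — 0 R 1 and 0 R 2, but not 1 R 2.
Only Euclidean fails.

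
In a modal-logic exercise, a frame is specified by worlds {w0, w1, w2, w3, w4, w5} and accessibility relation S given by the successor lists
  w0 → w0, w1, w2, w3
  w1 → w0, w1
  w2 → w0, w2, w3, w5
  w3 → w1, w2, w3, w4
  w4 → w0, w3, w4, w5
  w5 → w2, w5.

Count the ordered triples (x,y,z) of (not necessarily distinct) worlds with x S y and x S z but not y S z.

23

Enumerating: (w0,w1,w2), (w0,w1,w3), (w0,w2,w1), (w0,w3,w0), (w2,w0,w5), (w2,w3,w0), (w2,w3,w5), (w2,w5,w0), (w2,w5,w3), (w3,w1,w2), (w3,w1,w3), (w3,w1,w4), … and 11 more.
Total: 23.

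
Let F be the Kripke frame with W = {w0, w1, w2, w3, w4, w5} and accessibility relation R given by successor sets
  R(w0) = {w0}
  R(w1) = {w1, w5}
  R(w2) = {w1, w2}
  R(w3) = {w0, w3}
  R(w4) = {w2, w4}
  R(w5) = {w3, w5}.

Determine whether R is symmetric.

No

Symmetric: no — w1 R w5 but not w5 R w1.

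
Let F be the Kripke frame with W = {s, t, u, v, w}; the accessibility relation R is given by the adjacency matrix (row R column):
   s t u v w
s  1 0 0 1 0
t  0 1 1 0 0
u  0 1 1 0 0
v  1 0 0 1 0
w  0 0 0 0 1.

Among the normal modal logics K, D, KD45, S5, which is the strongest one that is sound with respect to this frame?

Serial (axiom D): yes — every world has a successor (e.g. s R s).
Euclidean (axiom 5): yes — any two successors of a common world are R-related.
Transitive (axiom 4): yes — every two-step R-path is closed by a direct edge.
Reflexive (axiom T): yes — every world is R-related to itself.
So F validates K, D, KD45, S5. The strongest is S5.

S5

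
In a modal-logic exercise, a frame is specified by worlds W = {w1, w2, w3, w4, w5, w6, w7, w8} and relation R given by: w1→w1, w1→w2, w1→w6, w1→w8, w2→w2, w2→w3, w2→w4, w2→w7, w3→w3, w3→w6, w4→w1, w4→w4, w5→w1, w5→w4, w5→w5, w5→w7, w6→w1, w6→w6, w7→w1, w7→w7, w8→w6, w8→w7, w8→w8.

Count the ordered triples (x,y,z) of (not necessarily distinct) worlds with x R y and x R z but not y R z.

Enumerating: (w1,w2,w1), (w1,w2,w6), (w1,w2,w8), (w1,w6,w2), (w1,w6,w8), (w1,w8,w1), (w1,w8,w2), (w2,w3,w2), (w2,w3,w4), (w2,w3,w7), (w2,w4,w2), (w2,w4,w3), … and 18 more.
Total: 30.

30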